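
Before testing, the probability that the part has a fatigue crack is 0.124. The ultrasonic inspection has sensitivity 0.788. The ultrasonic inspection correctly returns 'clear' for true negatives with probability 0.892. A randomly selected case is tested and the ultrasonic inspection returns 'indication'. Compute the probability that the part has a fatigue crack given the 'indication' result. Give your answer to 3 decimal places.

Write H for 'the part has a fatigue crack'. Prior odds H:¬H = 0.124/0.876 = 0.14155. For the 'indication' outcome, the likelihood ratio is 0.788/0.108 = 7.2963.
Posterior odds = 0.14155 × 7.2963 = 1.0328, so P(H|E) = 1.0328/(1+1.0328) = 0.508.

P(H | E) ≈ 0.508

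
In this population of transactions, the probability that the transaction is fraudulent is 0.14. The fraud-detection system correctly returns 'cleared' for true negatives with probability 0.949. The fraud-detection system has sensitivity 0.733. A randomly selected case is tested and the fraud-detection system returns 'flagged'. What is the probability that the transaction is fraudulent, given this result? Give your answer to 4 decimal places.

P(H | E) ≈ 0.7006

Write H for 'the transaction is fraudulent'. Prior odds H:¬H = 0.14/0.86 = 0.16279. For the 'flagged' outcome, the likelihood ratio is 0.733/0.051 = 14.373.
Posterior odds = 0.16279 × 14.373 = 2.3397, so P(H|E) = 2.3397/(1+2.3397) = 0.7006.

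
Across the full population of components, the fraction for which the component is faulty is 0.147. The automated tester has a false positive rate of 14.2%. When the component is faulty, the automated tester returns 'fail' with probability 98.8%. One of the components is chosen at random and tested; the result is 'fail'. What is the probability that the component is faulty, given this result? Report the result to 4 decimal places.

P(H | E) ≈ 0.5453

Write H for 'the component is faulty'. Prior odds H:¬H = 0.147/0.853 = 0.17233. For the 'fail' outcome, the likelihood ratio is 0.988/0.142 = 6.9577.
Posterior odds = 0.17233 × 6.9577 = 1.1990, so P(H|E) = 1.1990/(1+1.1990) = 0.5453.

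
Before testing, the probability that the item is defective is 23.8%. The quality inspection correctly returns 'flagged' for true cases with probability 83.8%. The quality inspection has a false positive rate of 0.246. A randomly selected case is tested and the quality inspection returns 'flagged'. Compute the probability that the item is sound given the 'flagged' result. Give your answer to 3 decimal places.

P(¬H | E) ≈ 0.485

Let H be the event that the item is defective. P(H) = 0.238, so P(¬H) = 0.762. With E the 'flagged' result, P(E|H) = 0.838 and P(E|¬H) = 0.246.
P(E) = 0.838·0.238 + 0.246·0.762 = 0.19944 + 0.18745 = 0.38690.
By Bayes' theorem, P(H|E) = 0.19944 / 0.38690 = 0.515. Hence P(¬H|E) = 1 − 0.515 = 0.485.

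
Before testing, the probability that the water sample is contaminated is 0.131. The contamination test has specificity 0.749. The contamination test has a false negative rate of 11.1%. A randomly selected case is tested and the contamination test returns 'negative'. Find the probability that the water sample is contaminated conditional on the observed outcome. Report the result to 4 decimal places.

Let H be the event that the water sample is contaminated. P(H) = 0.131, so P(¬H) = 0.869. With E the 'negative' result, P(E|H) = 0.111 and P(E|¬H) = 0.749.
P(E) = 0.111·0.131 + 0.749·0.869 = 0.014541 + 0.65088 = 0.66542.
By Bayes' theorem, P(H|E) = 0.014541 / 0.66542 = 0.0219.

P(H | E) ≈ 0.0219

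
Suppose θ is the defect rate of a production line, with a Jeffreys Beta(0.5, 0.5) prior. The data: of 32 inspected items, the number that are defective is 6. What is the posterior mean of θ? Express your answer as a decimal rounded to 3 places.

Posterior mean ≈ 0.197

Observing 6 successes and 26 failures updates Beta(0.5, 0.5) by adding the success and failure counts to the two shape parameters: α = 0.5+6 = 6.5, β = 0.5+26 = 26.5.
Posterior mean = α/(α+β) = 6.5/33 = 0.197.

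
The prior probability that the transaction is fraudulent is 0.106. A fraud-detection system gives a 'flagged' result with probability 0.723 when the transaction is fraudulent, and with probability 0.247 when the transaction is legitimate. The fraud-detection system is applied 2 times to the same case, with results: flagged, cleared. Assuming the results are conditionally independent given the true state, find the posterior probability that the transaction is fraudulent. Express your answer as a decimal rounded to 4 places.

Posterior P(H) ≈ 0.1132

Let H be the event that the transaction is fraudulent; start with P(H) = 0.106. P('flagged'|H) = 0.723, P('flagged'|¬H) = 0.247.
Update on result 1 ('flagged'): P(H) ← 0.723·0.1060 / (0.723·0.1060 + 0.247·0.8940) = 0.076638/0.29746 = 0.2576.
Update on result 2 ('cleared'): P(H) ← 0.277·0.2576 / (0.277·0.2576 + 0.753·0.7424) = 0.071368/0.63036 = 0.1132.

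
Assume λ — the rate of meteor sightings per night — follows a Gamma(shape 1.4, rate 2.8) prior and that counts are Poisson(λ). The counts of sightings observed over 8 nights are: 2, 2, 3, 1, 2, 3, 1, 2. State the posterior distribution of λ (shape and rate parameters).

Posterior: Gamma(shape=17.4, rate=10.8)

Total count ∑xᵢ = 16 over n = 8 nights.
Gamma is conjugate to the Poisson likelihood: posterior is Gamma(shape = 1.4+16 = 17.4, rate = 2.8+8 = 10.8).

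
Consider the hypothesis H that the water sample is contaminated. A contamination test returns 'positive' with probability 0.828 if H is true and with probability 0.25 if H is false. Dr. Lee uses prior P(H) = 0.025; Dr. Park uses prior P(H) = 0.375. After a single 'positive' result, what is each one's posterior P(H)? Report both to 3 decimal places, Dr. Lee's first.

The likelihood ratio for a 'positive' result is 0.828/0.25 = 3.3120.
Dr. Lee: prior odds 0.025/0.975 = 0.025641; posterior odds 0.084923; posterior probability 0.078.
Dr. Park: prior odds 0.375/0.625 = 0.60000; posterior odds 1.9872; posterior probability 0.665.

Dr. Lee: 0.078; Dr. Park: 0.665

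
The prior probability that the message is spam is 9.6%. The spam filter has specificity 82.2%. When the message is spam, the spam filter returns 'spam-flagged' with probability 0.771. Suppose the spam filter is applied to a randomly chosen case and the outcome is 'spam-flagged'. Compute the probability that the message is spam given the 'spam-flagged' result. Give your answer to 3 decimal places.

P(H | E) ≈ 0.315

Let H be the event that the message is spam. P(H) = 0.096, so P(¬H) = 0.904. With E the 'spam-flagged' result, P(E|H) = 0.771 and P(E|¬H) = 0.178.
P(E) = 0.771·0.096 + 0.178·0.904 = 0.074016 + 0.16091 = 0.23493.
By Bayes' theorem, P(H|E) = 0.074016 / 0.23493 = 0.315.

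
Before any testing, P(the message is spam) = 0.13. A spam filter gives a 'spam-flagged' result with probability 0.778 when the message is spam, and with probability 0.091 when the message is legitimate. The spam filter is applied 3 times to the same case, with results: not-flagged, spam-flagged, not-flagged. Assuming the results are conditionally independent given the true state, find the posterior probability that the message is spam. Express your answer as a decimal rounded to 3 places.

With H the event that the message is spam, the joint likelihood of the observed sequence is P(data|H) = 0.222·0.778·0.222 = 0.038343 and P(data|¬H) = 0.909·0.091·0.909 = 0.075192.
Bayes: P(H|data) = 0.13·0.038343 / (0.13·0.038343 + 0.87·0.075192) = 0.0049846/0.070401 = 0.0708.

Posterior P(H) ≈ 0.071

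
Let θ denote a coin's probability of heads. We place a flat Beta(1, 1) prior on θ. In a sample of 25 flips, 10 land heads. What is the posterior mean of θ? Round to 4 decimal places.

Posterior mean ≈ 0.4074

Observing 10 successes and 15 failures updates Beta(1, 1) by adding the success and failure counts to the two shape parameters: α = 1+10 = 11, β = 1+15 = 16.
E[θ | data] = 11/(11+16) = 0.4074.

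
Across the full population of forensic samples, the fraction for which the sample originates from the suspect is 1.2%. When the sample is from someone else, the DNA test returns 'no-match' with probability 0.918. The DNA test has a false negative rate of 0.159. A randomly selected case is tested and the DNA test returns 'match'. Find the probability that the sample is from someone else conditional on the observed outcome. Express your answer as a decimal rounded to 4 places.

Write H for 'the sample originates from the suspect'. Prior odds H:¬H = 0.012/0.988 = 0.012146. For the 'match' outcome, the likelihood ratio is 0.841/0.082 = 10.256.
Posterior odds = 0.012146 × 10.256 = 0.12457, so P(H|E) = 0.12457/(1+0.12457) = 0.1108. Then P(¬H|E) = 1 − 0.1108 = 0.8892.

P(¬H | E) ≈ 0.8892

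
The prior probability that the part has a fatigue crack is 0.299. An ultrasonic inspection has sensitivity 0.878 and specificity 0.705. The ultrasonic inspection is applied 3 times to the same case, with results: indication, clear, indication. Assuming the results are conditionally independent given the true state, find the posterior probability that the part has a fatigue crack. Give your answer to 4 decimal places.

Posterior P(H) ≈ 0.3953

With H the event that the part has a fatigue crack, the joint likelihood of the observed sequence is P(data|H) = 0.878·0.122·0.878 = 0.094048 and P(data|¬H) = 0.295·0.705·0.295 = 0.061353.
Bayes: P(H|data) = 0.299·0.094048 / (0.299·0.094048 + 0.701·0.061353) = 0.028120/0.071128 = 0.3953.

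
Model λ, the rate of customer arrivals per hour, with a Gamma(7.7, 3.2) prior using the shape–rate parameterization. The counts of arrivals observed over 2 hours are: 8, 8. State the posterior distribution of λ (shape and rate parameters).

Total count ∑xᵢ = 16 over n = 2 hours.
Gamma is conjugate to the Poisson likelihood: posterior is Gamma(shape = 7.7+16 = 23.7, rate = 3.2+2 = 5.2).

Posterior: Gamma(shape=23.7, rate=5.2)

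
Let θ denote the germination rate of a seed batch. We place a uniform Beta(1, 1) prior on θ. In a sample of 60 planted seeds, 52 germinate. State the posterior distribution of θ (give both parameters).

Observing 52 successes and 8 failures updates Beta(1, 1) by adding the success and failure counts to the two shape parameters: α = 1+52 = 53, β = 1+8 = 9.

Posterior: Beta(53, 9)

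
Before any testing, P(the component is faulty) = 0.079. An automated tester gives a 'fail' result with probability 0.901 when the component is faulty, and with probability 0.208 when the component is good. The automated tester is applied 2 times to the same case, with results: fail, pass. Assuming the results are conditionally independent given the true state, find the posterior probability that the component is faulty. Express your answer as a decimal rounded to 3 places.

Posterior P(H) ≈ 0.044

With H the event that the component is faulty, the joint likelihood of the observed sequence is P(data|H) = 0.901·0.099 = 0.089199 and P(data|¬H) = 0.208·0.792 = 0.16474.
Bayes: P(H|data) = 0.079·0.089199 / (0.079·0.089199 + 0.921·0.16474) = 0.0070467/0.15877 = 0.0444.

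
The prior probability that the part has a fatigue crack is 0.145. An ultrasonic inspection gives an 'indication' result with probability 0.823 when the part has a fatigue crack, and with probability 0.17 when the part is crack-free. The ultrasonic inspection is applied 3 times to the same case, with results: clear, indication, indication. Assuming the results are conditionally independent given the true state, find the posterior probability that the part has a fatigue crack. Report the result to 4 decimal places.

Posterior P(H) ≈ 0.4588

With H the event that the part has a fatigue crack, the joint likelihood of the observed sequence is P(data|H) = 0.177·0.823·0.823 = 0.11989 and P(data|¬H) = 0.83·0.17·0.17 = 0.023987.
Bayes: P(H|data) = 0.145·0.11989 / (0.145·0.11989 + 0.855·0.023987) = 0.017384/0.037893 = 0.4588.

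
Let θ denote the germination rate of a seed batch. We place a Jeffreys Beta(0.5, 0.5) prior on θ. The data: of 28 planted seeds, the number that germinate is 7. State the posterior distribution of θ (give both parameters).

Posterior: Beta(7.5, 21.5)

The binomial likelihood is conjugate to the Beta prior: with 7 successes and 21 failures, the posterior is Beta(0.5+7, 0.5+21) = Beta(7.5, 21.5).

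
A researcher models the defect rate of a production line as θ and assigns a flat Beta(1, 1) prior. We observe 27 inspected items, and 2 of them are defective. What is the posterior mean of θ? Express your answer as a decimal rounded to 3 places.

The binomial likelihood is conjugate to the Beta prior: with 2 successes and 25 failures, the posterior is Beta(1+2, 1+25) = Beta(3, 26).
E[θ | data] = 3/(3+26) = 0.103.

Posterior mean ≈ 0.103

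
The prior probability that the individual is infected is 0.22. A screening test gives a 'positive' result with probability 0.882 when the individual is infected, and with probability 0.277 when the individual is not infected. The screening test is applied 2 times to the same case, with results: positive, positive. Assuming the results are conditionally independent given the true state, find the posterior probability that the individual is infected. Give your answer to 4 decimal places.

Posterior P(H) ≈ 0.7409

Let H be the event that the individual is infected; start with P(H) = 0.22. P('positive'|H) = 0.882, P('positive'|¬H) = 0.277.
Update on result 1 ('positive'): P(H) ← 0.882·0.2200 / (0.882·0.2200 + 0.277·0.7800) = 0.19404/0.41010 = 0.4732.
Update on result 2 ('positive'): P(H) ← 0.882·0.4732 / (0.882·0.4732 + 0.277·0.5268) = 0.41732/0.56326 = 0.7409.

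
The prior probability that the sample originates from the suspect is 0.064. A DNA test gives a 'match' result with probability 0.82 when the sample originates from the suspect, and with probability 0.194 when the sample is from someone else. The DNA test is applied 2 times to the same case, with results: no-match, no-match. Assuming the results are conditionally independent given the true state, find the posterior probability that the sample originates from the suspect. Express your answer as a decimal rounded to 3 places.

With H the event that the sample originates from the suspect, the joint likelihood of the observed sequence is P(data|H) = 0.18·0.18 = 0.032400 and P(data|¬H) = 0.806·0.806 = 0.64964.
Bayes: P(H|data) = 0.064·0.032400 / (0.064·0.032400 + 0.936·0.64964) = 0.0020736/0.61013 = 0.0034.

Posterior P(H) ≈ 0.003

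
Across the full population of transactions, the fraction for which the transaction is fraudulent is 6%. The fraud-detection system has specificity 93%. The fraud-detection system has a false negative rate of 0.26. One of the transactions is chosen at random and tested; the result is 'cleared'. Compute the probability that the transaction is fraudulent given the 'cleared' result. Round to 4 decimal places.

Write H for 'the transaction is fraudulent'. Prior odds H:¬H = 0.06/0.94 = 0.063830. For the 'cleared' outcome, the likelihood ratio is 0.26/0.93 = 0.27957.
Posterior odds = 0.063830 × 0.27957 = 0.017845, so P(H|E) = 0.017845/(1+0.017845) = 0.0175.

P(H | E) ≈ 0.0175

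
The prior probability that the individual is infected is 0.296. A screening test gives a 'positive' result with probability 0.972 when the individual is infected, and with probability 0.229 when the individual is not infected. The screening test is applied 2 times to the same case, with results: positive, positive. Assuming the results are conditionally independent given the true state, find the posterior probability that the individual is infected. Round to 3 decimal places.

Let H be the event that the individual is infected; start with P(H) = 0.296. P('positive'|H) = 0.972, P('positive'|¬H) = 0.229.
Update on result 1 ('positive'): P(H) ← 0.972·0.2960 / (0.972·0.2960 + 0.229·0.7040) = 0.28771/0.44893 = 0.6409.
Update on result 2 ('positive'): P(H) ← 0.972·0.6409 / (0.972·0.6409 + 0.229·0.3591) = 0.62294/0.70518 = 0.8834.

Posterior P(H) ≈ 0.883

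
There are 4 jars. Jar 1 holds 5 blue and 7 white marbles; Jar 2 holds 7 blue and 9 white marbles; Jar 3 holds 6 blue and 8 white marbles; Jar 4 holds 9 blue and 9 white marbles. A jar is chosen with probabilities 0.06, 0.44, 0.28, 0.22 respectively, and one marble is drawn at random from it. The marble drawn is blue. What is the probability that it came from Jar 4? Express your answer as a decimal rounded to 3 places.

Tabulate prior·likelihood by source: [1] prior 0.06, lik 0.4167, product 0.02500; [2] prior 0.44, lik 0.4375, product 0.1925; [3] prior 0.28, lik 0.4286, product 0.1200; [4] prior 0.22, lik 0.5, product 0.1100.
Normalizing constant = 0.44750; the posterior for Jar 4 is its product over the sum, 0.1100/0.44750 = 0.246.

Posterior probability ≈ 0.246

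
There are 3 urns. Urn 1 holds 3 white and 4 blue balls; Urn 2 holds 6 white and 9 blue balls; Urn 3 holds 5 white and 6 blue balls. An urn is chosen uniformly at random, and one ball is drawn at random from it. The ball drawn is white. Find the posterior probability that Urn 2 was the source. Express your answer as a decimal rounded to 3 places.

P(white|Urn 1) = 0.4286; P(white|Urn 2) = 0.4; P(white|Urn 3) = 0.4545.
Prior × likelihood for each source: 0.333333·0.4286=0.1429, 0.333333·0.4=0.1333, 0.333333·0.4545=0.1515. Summing gives P(white) = 0.42771.
P(Urn 2 | white) = 0.1333 / 0.42771 = 0.312.

Posterior probability ≈ 0.312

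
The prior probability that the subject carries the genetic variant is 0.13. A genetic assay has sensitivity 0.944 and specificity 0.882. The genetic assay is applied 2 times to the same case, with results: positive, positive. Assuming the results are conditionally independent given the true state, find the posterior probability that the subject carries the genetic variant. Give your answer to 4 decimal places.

Posterior P(H) ≈ 0.9053

With H the event that the subject carries the genetic variant, the joint likelihood of the observed sequence is P(data|H) = 0.944·0.944 = 0.89114 and P(data|¬H) = 0.118·0.118 = 0.013924.
Bayes: P(H|data) = 0.13·0.89114 / (0.13·0.89114 + 0.87·0.013924) = 0.11585/0.12796 = 0.9053.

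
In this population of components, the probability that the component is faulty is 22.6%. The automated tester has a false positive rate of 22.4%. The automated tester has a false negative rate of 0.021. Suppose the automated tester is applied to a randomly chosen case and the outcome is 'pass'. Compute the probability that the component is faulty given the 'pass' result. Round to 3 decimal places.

P(H | E) ≈ 0.008

Write H for 'the component is faulty'. Prior odds H:¬H = 0.226/0.774 = 0.29199. For the 'pass' outcome, the likelihood ratio is 0.021/0.776 = 0.027062.
Posterior odds = 0.29199 × 0.027062 = 0.0079018, so P(H|E) = 0.0079018/(1+0.0079018) = 0.008.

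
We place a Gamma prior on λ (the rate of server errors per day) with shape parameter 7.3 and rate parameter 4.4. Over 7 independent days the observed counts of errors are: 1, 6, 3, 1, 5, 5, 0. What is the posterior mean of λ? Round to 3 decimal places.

Posterior mean ≈ 2.482

Total count ∑xᵢ = 21 over n = 7 days.
Gamma is conjugate to the Poisson likelihood: posterior is Gamma(shape = 7.3+21 = 28.3, rate = 4.4+7 = 11.4).
E[λ | data] = 28.3/11.4 = 2.482.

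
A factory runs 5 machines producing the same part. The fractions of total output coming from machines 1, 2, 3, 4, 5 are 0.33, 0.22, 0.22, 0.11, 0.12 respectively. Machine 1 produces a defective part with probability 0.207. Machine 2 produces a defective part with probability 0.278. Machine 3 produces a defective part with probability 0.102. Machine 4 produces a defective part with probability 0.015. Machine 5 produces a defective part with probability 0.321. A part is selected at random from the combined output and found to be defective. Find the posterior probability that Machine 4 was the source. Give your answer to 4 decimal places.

Tabulate prior·likelihood by source: [1] prior 0.33, lik 0.207, product 0.06831; [2] prior 0.22, lik 0.278, product 0.06116; [3] prior 0.22, lik 0.102, product 0.02244; [4] prior 0.11, lik 0.015, product 0.001650; [5] prior 0.12, lik 0.321, product 0.03852.
Normalizing constant = 0.19208; the posterior for Machine 4 is its product over the sum, 0.001650/0.19208 = 0.0086.

Posterior probability ≈ 0.0086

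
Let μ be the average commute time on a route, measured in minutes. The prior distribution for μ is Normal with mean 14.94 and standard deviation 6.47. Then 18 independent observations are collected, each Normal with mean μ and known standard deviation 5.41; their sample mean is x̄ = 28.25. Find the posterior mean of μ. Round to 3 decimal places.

Prior precision 1/τ₀² = 1/6.47² = 0.0238886; data precision n/σ² = 18/5.41² = 0.615004.
Posterior precision = 0.0238886 + 0.615004 = 0.638893.
Posterior mean = (0.0238886·14.94 + 0.615004·28.25) / 0.638893 = 27.752.

Posterior mean ≈ 27.752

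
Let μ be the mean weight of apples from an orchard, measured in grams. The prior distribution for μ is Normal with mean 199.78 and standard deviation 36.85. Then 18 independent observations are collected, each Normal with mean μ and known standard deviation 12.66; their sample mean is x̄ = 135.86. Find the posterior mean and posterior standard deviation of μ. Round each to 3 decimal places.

Prior precision 1/τ₀² = 1/36.85² = 0.00073642; data precision n/σ² = 18/12.66² = 0.112307.
Posterior precision = 0.00073642 + 0.112307 = 0.113043, giving posterior SD = 1/√0.113043 = 2.974.
Posterior mean = (0.00073642·199.78 + 0.112307·135.86) / 0.113043 = 136.276.

Posterior mean ≈ 136.276; posterior SD ≈ 2.974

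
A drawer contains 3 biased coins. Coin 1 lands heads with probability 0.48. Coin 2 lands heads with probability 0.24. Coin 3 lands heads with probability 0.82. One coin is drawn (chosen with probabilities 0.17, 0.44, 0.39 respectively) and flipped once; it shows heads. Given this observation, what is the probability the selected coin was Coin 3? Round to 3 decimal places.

Posterior probability ≈ 0.631

Tabulate prior·likelihood by source: [1] prior 0.17, lik 0.48, product 0.08160; [2] prior 0.44, lik 0.24, product 0.1056; [3] prior 0.39, lik 0.82, product 0.3198.
Normalizing constant = 0.50700; the posterior for Coin 3 is its product over the sum, 0.3198/0.50700 = 0.631.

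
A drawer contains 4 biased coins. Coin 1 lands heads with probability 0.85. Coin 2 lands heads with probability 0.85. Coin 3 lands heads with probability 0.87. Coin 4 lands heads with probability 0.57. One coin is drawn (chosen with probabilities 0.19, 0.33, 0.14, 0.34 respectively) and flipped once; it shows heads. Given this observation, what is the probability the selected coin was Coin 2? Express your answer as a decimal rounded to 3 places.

P(heads|C1) = 0.85; P(heads|C2) = 0.85; P(heads|C3) = 0.87; P(heads|C4) = 0.57.
Prior × likelihood for each source: 0.19·0.85=0.1615, 0.33·0.85=0.2805, 0.14·0.87=0.1218, 0.34·0.57=0.1938. Summing gives P(heads) = 0.75760.
P(Coin 2 | heads) = 0.2805 / 0.75760 = 0.370.

Posterior probability ≈ 0.370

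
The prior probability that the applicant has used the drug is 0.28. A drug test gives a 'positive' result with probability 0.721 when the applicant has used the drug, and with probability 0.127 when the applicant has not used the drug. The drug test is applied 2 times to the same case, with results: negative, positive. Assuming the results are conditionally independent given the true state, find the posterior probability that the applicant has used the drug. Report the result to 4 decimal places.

Posterior P(H) ≈ 0.4137

With H the event that the applicant has used the drug, the joint likelihood of the observed sequence is P(data|H) = 0.279·0.721 = 0.20116 and P(data|¬H) = 0.873·0.127 = 0.11087.
Bayes: P(H|data) = 0.28·0.20116 / (0.28·0.20116 + 0.72·0.11087) = 0.056325/0.13615 = 0.4137.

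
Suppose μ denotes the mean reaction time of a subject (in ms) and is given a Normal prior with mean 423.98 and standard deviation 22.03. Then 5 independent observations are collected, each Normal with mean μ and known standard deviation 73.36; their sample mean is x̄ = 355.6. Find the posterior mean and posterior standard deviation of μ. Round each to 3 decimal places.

Prior precision 1/τ₀² = 1/22.03² = 0.00206049; data precision n/σ² = 5/73.36² = 0.00092908.
Posterior precision = 0.00206049 + 0.00092908 = 0.00298957, giving posterior SD = 1/√0.00298957 = 18.289.
Posterior mean = (0.00206049·423.98 + 0.00092908·355.6) / 0.00298957 = 402.729.

Posterior mean ≈ 402.729; posterior SD ≈ 18.289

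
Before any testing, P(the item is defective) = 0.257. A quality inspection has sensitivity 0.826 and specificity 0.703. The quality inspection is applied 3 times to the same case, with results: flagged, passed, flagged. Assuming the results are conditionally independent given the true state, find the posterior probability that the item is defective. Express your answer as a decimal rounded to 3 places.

Let H be the event that the item is defective; start with P(H) = 0.257. P('flagged'|H) = 0.826, P('flagged'|¬H) = 0.297.
Update on result 1 ('flagged'): P(H) ← 0.826·0.2570 / (0.826·0.2570 + 0.297·0.7430) = 0.21228/0.43295 = 0.4903.
Update on result 2 ('passed'): P(H) ← 0.174·0.4903 / (0.174·0.4903 + 0.703·0.5097) = 0.085314/0.44363 = 0.1923.
Update on result 3 ('flagged'): P(H) ← 0.826·0.1923 / (0.826·0.1923 + 0.297·0.8077) = 0.15885/0.39873 = 0.3984.

Posterior P(H) ≈ 0.398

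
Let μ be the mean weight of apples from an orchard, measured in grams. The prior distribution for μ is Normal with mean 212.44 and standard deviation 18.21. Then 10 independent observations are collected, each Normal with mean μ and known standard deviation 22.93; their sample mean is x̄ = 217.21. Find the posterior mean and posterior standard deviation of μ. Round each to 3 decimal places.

With known σ, the Normal prior is conjugate. Weight on the data is w = (n/σ²)/(n/σ² + 1/τ₀²) = 0.0190192/(0.0190192+0.00301564) = 0.86314.
Posterior mean = w·x̄ + (1−w)·μ₀ = 0.86314·217.21 + 0.13686·212.44 = 216.557. Posterior variance = 1/(0.0190192+0.00301564) = 45.3827, so SD = 6.737.

Posterior mean ≈ 216.557; posterior SD ≈ 6.737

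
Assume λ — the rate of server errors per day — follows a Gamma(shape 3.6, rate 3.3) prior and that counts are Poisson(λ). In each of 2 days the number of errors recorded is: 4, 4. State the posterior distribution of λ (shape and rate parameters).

Posterior: Gamma(shape=11.6, rate=5.3)

The Poisson likelihood adds the total count to the shape and the number of exposure periods to the rate. Here ∑xᵢ = 8 and n = 2, so shape 3.6→11.6 and rate 3.3→5.3.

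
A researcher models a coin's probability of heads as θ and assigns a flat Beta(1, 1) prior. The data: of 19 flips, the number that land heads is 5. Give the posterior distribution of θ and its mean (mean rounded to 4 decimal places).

Posterior: Beta(6, 15); mean ≈ 0.2857

The binomial likelihood is conjugate to the Beta prior: with 5 successes and 14 failures, the posterior is Beta(1+5, 1+14) = Beta(6, 15).
E[θ | data] = 6/(6+15) = 0.2857.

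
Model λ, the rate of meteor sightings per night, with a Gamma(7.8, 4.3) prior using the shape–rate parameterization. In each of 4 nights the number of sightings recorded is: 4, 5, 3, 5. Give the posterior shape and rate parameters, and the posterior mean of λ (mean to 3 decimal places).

Posterior: Gamma(shape=24.8, rate=8.3); mean ≈ 2.988

Total count ∑xᵢ = 17 over n = 4 nights.
Gamma is conjugate to the Poisson likelihood: posterior is Gamma(shape = 7.8+17 = 24.8, rate = 4.3+4 = 8.3).
E[λ | data] = 24.8/8.3 = 2.988.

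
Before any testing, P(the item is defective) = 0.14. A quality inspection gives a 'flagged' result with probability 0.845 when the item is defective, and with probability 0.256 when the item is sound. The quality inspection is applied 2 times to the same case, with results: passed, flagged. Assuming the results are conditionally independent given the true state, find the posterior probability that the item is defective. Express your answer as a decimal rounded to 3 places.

Posterior P(H) ≈ 0.101

With H the event that the item is defective, the joint likelihood of the observed sequence is P(data|H) = 0.155·0.845 = 0.13098 and P(data|¬H) = 0.744·0.256 = 0.19046.
Bayes: P(H|data) = 0.14·0.13098 / (0.14·0.13098 + 0.86·0.19046) = 0.018337/0.18214 = 0.1007.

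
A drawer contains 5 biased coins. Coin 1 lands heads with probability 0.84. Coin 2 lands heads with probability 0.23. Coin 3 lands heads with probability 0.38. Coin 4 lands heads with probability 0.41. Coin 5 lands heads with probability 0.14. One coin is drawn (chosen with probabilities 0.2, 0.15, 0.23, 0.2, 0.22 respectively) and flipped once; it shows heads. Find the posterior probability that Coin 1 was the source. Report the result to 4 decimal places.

Posterior probability ≈ 0.4172

Tabulate prior·likelihood by source: [1] prior 0.2, lik 0.84, product 0.1680; [2] prior 0.15, lik 0.23, product 0.03450; [3] prior 0.23, lik 0.38, product 0.08740; [4] prior 0.2, lik 0.41, product 0.08200; [5] prior 0.22, lik 0.14, product 0.03080.
Normalizing constant = 0.40270; the posterior for Coin 1 is its product over the sum, 0.1680/0.40270 = 0.4172.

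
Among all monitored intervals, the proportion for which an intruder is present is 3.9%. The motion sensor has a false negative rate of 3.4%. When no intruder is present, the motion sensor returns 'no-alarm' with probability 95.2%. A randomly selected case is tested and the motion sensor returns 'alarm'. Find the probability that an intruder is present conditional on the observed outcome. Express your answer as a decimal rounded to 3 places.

Let H be the event that an intruder is present. P(H) = 0.039, so P(¬H) = 0.961. With E the 'alarm' result, P(E|H) = 0.966 and P(E|¬H) = 0.048.
P(E) = 0.966·0.039 + 0.048·0.961 = 0.037674 + 0.046128 = 0.083802.
By Bayes' theorem, P(H|E) = 0.037674 / 0.083802 = 0.450.

P(H | E) ≈ 0.450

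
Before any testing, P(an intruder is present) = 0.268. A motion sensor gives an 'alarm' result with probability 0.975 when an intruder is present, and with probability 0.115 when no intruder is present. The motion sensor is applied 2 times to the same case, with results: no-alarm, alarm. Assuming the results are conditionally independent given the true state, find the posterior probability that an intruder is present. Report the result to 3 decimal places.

Posterior P(H) ≈ 0.081

Let H be the event that an intruder is present; start with P(H) = 0.268. P('alarm'|H) = 0.975, P('alarm'|¬H) = 0.115.
Update on result 1 ('no-alarm'): P(H) ← 0.025·0.2680 / (0.025·0.2680 + 0.885·0.7320) = 0.0067000/0.65452 = 0.0102.
Update on result 2 ('alarm'): P(H) ← 0.975·0.0102 / (0.975·0.0102 + 0.115·0.9898) = 0.0099806/0.12380 = 0.0806.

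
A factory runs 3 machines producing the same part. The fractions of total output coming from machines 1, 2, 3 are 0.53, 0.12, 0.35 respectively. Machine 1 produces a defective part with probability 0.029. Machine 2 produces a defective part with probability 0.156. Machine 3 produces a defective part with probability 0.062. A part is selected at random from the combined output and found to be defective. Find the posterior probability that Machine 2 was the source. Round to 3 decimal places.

Posterior probability ≈ 0.336

P(defective|M1) = 0.029; P(defective|M2) = 0.156; P(defective|M3) = 0.062.
Prior × likelihood for each source: 0.53·0.029=0.01537, 0.12·0.156=0.01872, 0.35·0.062=0.02170. Summing gives P(defective) = 0.055790.
P(Machine 2 | defective) = 0.01872 / 0.055790 = 0.336.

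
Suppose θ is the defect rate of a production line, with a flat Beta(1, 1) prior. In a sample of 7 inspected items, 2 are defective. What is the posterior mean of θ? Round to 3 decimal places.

Posterior mean ≈ 0.333

Observing 2 successes and 5 failures updates Beta(1, 1) by adding the success and failure counts to the two shape parameters: α = 1+2 = 3, β = 1+5 = 6.
Posterior mean = α/(α+β) = 3/9 = 0.333.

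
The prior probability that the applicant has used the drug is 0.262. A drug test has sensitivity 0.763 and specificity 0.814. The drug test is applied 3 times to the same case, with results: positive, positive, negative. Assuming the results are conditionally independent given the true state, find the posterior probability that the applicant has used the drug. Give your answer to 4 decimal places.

With H the event that the applicant has used the drug, the joint likelihood of the observed sequence is P(data|H) = 0.763·0.763·0.237 = 0.13797 and P(data|¬H) = 0.186·0.186·0.814 = 0.028161.
Bayes: P(H|data) = 0.262·0.13797 / (0.262·0.13797 + 0.738·0.028161) = 0.036149/0.056932 = 0.6350.

Posterior P(H) ≈ 0.6350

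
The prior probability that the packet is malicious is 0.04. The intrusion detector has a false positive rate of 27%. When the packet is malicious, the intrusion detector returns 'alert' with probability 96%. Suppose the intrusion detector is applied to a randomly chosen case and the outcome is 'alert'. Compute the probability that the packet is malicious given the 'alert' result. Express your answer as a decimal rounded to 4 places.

P(H | E) ≈ 0.1290

Write H for 'the packet is malicious'. Prior odds H:¬H = 0.04/0.96 = 0.041667. For the 'alert' outcome, the likelihood ratio is 0.96/0.27 = 3.5556.
Posterior odds = 0.041667 × 3.5556 = 0.14815, so P(H|E) = 0.14815/(1+0.14815) = 0.1290.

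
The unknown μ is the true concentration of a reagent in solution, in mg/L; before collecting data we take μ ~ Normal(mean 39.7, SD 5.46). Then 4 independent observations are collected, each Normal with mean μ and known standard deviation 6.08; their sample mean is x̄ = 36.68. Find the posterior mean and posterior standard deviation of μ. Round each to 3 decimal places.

Prior precision 1/τ₀² = 1/5.46² = 0.0335440; data precision n/σ² = 4/6.08² = 0.108206.
Posterior precision = 0.0335440 + 0.108206 = 0.141750, giving posterior SD = 1/√0.141750 = 2.656.
Posterior mean = (0.0335440·39.7 + 0.108206·36.68) / 0.141750 = 37.395.

Posterior mean ≈ 37.395; posterior SD ≈ 2.656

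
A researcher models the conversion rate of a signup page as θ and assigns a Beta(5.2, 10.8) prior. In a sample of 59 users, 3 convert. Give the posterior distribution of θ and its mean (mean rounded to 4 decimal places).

Posterior: Beta(8.2, 66.8); mean ≈ 0.1093

The binomial likelihood is conjugate to the Beta prior: with 3 successes and 56 failures, the posterior is Beta(5.2+3, 10.8+56) = Beta(8.2, 66.8).
E[θ | data] = 8.2/(8.2+66.8) = 0.1093.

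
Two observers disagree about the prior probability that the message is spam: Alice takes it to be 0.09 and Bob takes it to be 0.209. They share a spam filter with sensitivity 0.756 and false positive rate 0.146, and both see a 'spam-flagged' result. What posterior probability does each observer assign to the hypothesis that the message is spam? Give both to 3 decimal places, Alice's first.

The likelihood ratio for a 'spam-flagged' result is 0.756/0.146 = 5.1781.
Alice: prior odds 0.09/0.91 = 0.098901; posterior odds 0.51212; posterior probability 0.339.
Bob: prior odds 0.209/0.791 = 0.26422; posterior odds 1.3682; posterior probability 0.578.

Alice: 0.339; Bob: 0.578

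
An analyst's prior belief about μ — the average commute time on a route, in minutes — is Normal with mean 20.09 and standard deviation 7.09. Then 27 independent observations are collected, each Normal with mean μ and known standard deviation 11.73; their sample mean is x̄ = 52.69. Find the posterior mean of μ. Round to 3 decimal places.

Posterior mean ≈ 49.689

With known σ, the Normal prior is conjugate. Weight on the data is w = (n/σ²)/(n/σ² + 1/τ₀²) = 0.196231/(0.196231+0.0198933) = 0.90795.
Posterior mean = w·x̄ + (1−w)·μ₀ = 0.90795·52.69 + 0.092046·20.09 = 49.689.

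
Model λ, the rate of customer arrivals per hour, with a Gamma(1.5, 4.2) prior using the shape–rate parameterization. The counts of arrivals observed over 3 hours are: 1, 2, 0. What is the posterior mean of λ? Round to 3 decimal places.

Posterior mean ≈ 0.625

Total count ∑xᵢ = 3 over n = 3 hours.
Gamma is conjugate to the Poisson likelihood: posterior is Gamma(shape = 1.5+3 = 4.5, rate = 4.2+3 = 7.2).
Posterior mean = shape/rate = 4.5/7.2 = 0.625.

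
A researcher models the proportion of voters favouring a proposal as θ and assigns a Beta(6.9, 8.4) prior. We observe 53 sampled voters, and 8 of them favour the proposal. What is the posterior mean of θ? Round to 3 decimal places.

Posterior mean ≈ 0.218

The binomial likelihood is conjugate to the Beta prior: with 8 successes and 45 failures, the posterior is Beta(6.9+8, 8.4+45) = Beta(14.9, 53.4).
E[θ | data] = 14.9/(14.9+53.4) = 0.218.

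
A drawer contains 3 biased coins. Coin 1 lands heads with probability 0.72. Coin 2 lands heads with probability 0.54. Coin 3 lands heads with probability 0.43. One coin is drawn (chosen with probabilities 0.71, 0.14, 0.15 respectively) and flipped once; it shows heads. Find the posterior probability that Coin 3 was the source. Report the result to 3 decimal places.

P(heads|C1) = 0.72; P(heads|C2) = 0.54; P(heads|C3) = 0.43.
Prior × likelihood for each source: 0.71·0.72=0.5112, 0.14·0.54=0.07560, 0.15·0.43=0.06450. Summing gives P(heads) = 0.65130.
P(Coin 3 | heads) = 0.06450 / 0.65130 = 0.099.

Posterior probability ≈ 0.099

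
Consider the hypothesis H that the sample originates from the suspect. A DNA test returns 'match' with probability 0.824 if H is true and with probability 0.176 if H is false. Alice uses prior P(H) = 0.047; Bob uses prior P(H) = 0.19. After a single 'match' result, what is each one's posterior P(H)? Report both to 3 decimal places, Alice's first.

Alice: 0.188; Bob: 0.523

The likelihood ratio for a 'match' result is 0.824/0.176 = 4.6818.
Alice: prior odds 0.047/0.953 = 0.049318; posterior odds 0.23090; posterior probability 0.188.
Bob: prior odds 0.19/0.81 = 0.23457; posterior odds 1.0982; posterior probability 0.523.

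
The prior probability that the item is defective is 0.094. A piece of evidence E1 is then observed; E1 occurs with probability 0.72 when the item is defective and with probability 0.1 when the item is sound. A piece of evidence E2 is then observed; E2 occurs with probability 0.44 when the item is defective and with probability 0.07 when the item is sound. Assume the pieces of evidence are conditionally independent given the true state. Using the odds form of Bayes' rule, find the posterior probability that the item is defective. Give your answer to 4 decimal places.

Prior odds = 0.094/(1−0.094) = 0.10375.
Likelihood ratio for E1 = 0.72/0.1 = 7.2000.
Likelihood ratio for E2 = 0.44/0.07 = 6.2857.
Posterior odds = prior odds × LR₁ × LR₂ = 4.6956.
Posterior probability = odds/(1+odds) = 4.6956/5.6956 = 0.8244.

Posterior probability ≈ 0.8244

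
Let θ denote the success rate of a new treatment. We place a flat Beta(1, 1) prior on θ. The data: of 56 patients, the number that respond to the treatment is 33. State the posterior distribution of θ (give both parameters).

Observing 33 successes and 23 failures updates Beta(1, 1) by adding the success and failure counts to the two shape parameters: α = 1+33 = 34, β = 1+23 = 24.

Posterior: Beta(34, 24)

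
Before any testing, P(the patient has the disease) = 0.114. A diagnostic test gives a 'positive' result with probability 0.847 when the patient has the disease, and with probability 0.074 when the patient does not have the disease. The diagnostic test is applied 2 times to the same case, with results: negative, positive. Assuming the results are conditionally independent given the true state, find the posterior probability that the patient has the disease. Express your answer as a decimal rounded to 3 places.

Posterior P(H) ≈ 0.196

Let H be the event that the patient has the disease; start with P(H) = 0.114. P('positive'|H) = 0.847, P('positive'|¬H) = 0.074.
Update on result 1 ('negative'): P(H) ← 0.153·0.1140 / (0.153·0.1140 + 0.926·0.8860) = 0.017442/0.83788 = 0.0208.
Update on result 2 ('positive'): P(H) ← 0.847·0.0208 / (0.847·0.0208 + 0.074·0.9792) = 0.017632/0.090091 = 0.1957.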